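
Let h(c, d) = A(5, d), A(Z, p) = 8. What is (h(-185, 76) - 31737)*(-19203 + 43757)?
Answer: -779073866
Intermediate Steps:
h(c, d) = 8
(h(-185, 76) - 31737)*(-19203 + 43757) = (8 - 31737)*(-19203 + 43757) = -31729*24554 = -779073866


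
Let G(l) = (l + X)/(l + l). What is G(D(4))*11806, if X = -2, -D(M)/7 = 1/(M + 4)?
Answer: 135769/7 ≈ 19396.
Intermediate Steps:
D(M) = -7/(4 + M) (D(M) = -7/(M + 4) = -7/(4 + M))
G(l) = (-2 + l)/(2*l) (G(l) = (l - 2)/(l + l) = (-2 + l)/((2*l)) = (-2 + l)*(1/(2*l)) = (-2 + l)/(2*l))
G(D(4))*11806 = ((-2 - 7/(4 + 4))/(2*((-7/(4 + 4)))))*11806 = ((-2 - 7/8)/(2*((-7/8))))*11806 = ((-2 - 7*⅛)/(2*((-7*⅛))))*11806 = ((-2 - 7/8)/(2*(-7/8)))*11806 = ((½)*(-8/7)*(-23/8))*11806 = (23/14)*11806 = 135769/7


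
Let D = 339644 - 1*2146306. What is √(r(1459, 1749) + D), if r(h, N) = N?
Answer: I*√1804913 ≈ 1343.5*I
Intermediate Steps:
D = -1806662 (D = 339644 - 2146306 = -1806662)
√(r(1459, 1749) + D) = √(1749 - 1806662) = √(-1804913) = I*√1804913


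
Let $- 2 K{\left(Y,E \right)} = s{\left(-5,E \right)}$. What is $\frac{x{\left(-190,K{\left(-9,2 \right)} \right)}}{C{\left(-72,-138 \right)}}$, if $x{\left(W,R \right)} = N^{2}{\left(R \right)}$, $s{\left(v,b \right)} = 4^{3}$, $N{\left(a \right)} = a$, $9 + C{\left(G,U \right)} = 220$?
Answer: $\frac{1024}{211} \approx 4.8531$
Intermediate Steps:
$C{\left(G,U \right)} = 211$ ($C{\left(G,U \right)} = -9 + 220 = 211$)
$s{\left(v,b \right)} = 64$
$K{\left(Y,E \right)} = -32$ ($K{\left(Y,E \right)} = \left(- \frac{1}{2}\right) 64 = -32$)
$x{\left(W,R \right)} = R^{2}$
$\frac{x{\left(-190,K{\left(-9,2 \right)} \right)}}{C{\left(-72,-138 \right)}} = \frac{\left(-32\right)^{2}}{211} = 1024 \cdot \frac{1}{211} = \frac{1024}{211}$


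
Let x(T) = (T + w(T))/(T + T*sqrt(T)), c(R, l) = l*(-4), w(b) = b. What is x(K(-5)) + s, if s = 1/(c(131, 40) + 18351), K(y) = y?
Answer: 18194/54573 - I*sqrt(5)/3 ≈ 0.33339 - 0.74536*I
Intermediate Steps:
c(R, l) = -4*l
x(T) = 2*T/(T + T**(3/2)) (x(T) = (T + T)/(T + T*sqrt(T)) = (2*T)/(T + T**(3/2)) = 2*T/(T + T**(3/2)))
s = 1/18191 (s = 1/(-4*40 + 18351) = 1/(-160 + 18351) = 1/18191 ≈ 5.4972e-5)
x(K(-5)) + s = 2*(-5)/(-5 + (-5)**(3/2)) + 1/18191 = 2*(-5)/(-5 - 5*I*sqrt(5)) + 1/18191 = -10/(-5 - 5*I*sqrt(5)) + 1/18191 = 1/18191 - 10/(-5 - 5*I*sqrt(5))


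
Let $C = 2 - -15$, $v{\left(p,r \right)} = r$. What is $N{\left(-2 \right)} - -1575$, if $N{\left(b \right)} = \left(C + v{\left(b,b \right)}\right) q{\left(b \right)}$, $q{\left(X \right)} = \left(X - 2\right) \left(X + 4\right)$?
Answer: $1455$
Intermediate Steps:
$q{\left(X \right)} = \left(-2 + X\right) \left(4 + X\right)$
$C = 17$ ($C = 2 + 15 = 17$)
$N{\left(b \right)} = \left(17 + b\right) \left(-8 + b^{2} + 2 b\right)$
$N{\left(-2 \right)} - -1575 = \left(17 - 2\right) \left(-8 + \left(-2\right)^{2} + 2 \left(-2\right)\right) - -1575 = 15 \left(-8 + 4 - 4\right) + 1575 = 15 \left(-8\right) + 1575 = -120 + 1575 = 1455$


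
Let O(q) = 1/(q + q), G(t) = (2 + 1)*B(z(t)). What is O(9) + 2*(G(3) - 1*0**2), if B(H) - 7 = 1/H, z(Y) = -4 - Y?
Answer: 5191/126 ≈ 41.198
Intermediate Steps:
B(H) = 7 + 1/H
G(t) = 21 + 3/(-4 - t) (G(t) = (2 + 1)*(7 + 1/(-4 - t)) = 3*(7 + 1/(-4 - t)) = 21 + 3/(-4 - t))
O(q) = 1/(2*q)
O(9) + 2*(G(3) - 1*0**2) = (1/2)/9 + 2*(3*(27 + 7*3)/(4 + 3) - 1*0**2) = (1/2)*(1/9) + 2*(3*(27 + 21)/7 - 1*0) = 1/18 + 2*(3*(1/7)*48 + 0) = 1/18 + 2*(144/7 + 0) = 1/18 + 2*(144/7) = 1/18 + 288/7 = 5191/126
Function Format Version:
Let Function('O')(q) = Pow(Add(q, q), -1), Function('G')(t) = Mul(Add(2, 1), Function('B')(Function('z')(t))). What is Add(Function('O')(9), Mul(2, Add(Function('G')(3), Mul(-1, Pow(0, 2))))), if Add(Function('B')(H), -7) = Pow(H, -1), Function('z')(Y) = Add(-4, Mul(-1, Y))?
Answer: Rational(5191, 126) ≈ 41.198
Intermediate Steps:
Function('B')(H) = Add(7, Pow(H, -1))
Function('G')(t) = Add(21, Mul(3, Pow(Add(-4, Mul(-1, t)), -1))) (Function('G')(t) = Mul(Add(2, 1), Add(7, Pow(Add(-4, Mul(-1, t)), -1))) = Mul(3, Add(7, Pow(Add(-4, Mul(-1, t)), -1))) = Add(21, Mul(3, Pow(Add(-4, Mul(-1, t)), -1))))
Function('O')(q) = Mul(Rational(1, 2), Pow(q, -1)) (Function('O')(q) = Pow(Mul(2, q), -1) = Mul(Rational(1, 2), Pow(q, -1)))
Add(Function('O')(9), Mul(2, Add(Function('G')(3), Mul(-1, Pow(0, 2))))) = Add(Mul(Rational(1, 2), Pow(9, -1)), Mul(2, Add(Mul(3, Pow(Add(4, 3), -1), Add(27, Mul(7, 3))), Mul(-1, Pow(0, 2))))) = Add(Mul(Rational(1, 2), Rational(1, 9)), Mul(2, Add(Mul(3, Pow(7, -1), Add(27, 21)), Mul(-1, 0)))) = Add(Rational(1, 18), Mul(2, Add(Mul(3, Rational(1, 7), 48), 0))) = Add(Rational(1, 18), Mul(2, Add(Rational(144, 7), 0))) = Add(Rational(1, 18), Mul(2, Rational(144, 7))) = Add(Rational(1, 18), Rational(288, 7)) = Rational(5191, 126)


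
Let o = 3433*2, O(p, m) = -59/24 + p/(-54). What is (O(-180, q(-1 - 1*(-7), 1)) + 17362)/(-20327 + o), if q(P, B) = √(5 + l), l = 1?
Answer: -46301/35896 ≈ -1.2899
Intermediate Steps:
q(P, B) = √6 (q(P, B) = √(5 + 1) = √6)
O(p, m) = -59/24 - p/54 (O(p, m) = -59*1/24 + p*(-1/54) = -59/24 - p/54)
o = 6866
(O(-180, q(-1 - 1*(-7), 1)) + 17362)/(-20327 + o) = ((-59/24 - 1/54*(-180)) + 17362)/(-20327 + 6866) = ((-59/24 + 10/3) + 17362)/(-13461) = (7/8 + 17362)*(-1/13461) = (138903/8)*(-1/13461) = -46301/35896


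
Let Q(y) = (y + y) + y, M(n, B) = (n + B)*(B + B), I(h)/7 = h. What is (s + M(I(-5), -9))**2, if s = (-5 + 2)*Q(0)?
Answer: 627264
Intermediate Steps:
I(h) = 7*h
M(n, B) = 2*B*(B + n) (M(n, B) = (B + n)*(2*B) = 2*B*(B + n))
Q(y) = 3*y (Q(y) = 2*y + y = 3*y)
s = 0 (s = (-5 + 2)*(3*0) = -3*0 = 0)
(s + M(I(-5), -9))**2 = (0 + 2*(-9)*(-9 + 7*(-5)))**2 = (0 + 2*(-9)*(-9 - 35))**2 = (0 + 2*(-9)*(-44))**2 = (0 + 792)**2 = 792**2 = 627264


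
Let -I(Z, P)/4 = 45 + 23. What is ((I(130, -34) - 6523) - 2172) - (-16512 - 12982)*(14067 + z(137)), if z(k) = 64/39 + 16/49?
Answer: 792952560781/1911 ≈ 4.1494e+8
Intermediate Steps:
z(k) = 3760/1911 (z(k) = 64*(1/39) + 16*(1/49) = 64/39 + 16/49 = 3760/1911)
I(Z, P) = -272 (I(Z, P) = -4*(45 + 23) = -4*68 = -272)
((I(130, -34) - 6523) - 2172) - (-16512 - 12982)*(14067 + z(137)) = ((-272 - 6523) - 2172) - (-16512 - 12982)*(14067 + 3760/1911) = (-6795 - 2172) - (-29494)*26885797/1911 = -8967 - 1*(-792969696718/1911) = -8967 + 792969696718/1911 = 792952560781/1911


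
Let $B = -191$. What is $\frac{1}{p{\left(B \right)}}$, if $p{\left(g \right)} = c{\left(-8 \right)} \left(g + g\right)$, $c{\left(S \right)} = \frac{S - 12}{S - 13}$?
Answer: $- \frac{21}{7640} \approx -0.0027487$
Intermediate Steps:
$c{\left(S \right)} = \frac{-12 + S}{-13 + S}$
$p{\left(g \right)} = \frac{40 g}{21}$ ($p{\left(g \right)} = \frac{-12 - 8}{-13 - 8} \left(g + g\right) = \frac{1}{-21} \left(-20\right) 2 g = \left(- \frac{1}{21}\right) \left(-20\right) 2 g = \frac{20 \cdot 2 g}{21} = \frac{40 g}{21}$)
$\frac{1}{p{\left(B \right)}} = \frac{1}{\frac{40}{21} \left(-191\right)} = \frac{1}{- \frac{7640}{21}} = - \frac{21}{7640}$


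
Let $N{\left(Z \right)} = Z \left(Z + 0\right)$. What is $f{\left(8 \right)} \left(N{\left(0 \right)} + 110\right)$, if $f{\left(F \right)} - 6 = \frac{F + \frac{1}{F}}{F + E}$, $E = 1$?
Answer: $\frac{27335}{36} \approx 759.31$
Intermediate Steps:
$N{\left(Z \right)} = Z^{2}$ ($N{\left(Z \right)} = Z Z = Z^{2}$)
$f{\left(F \right)} = 6 + \frac{F + \frac{1}{F}}{1 + F}$ ($f{\left(F \right)} = 6 + \frac{F + \frac{1}{F}}{F + 1} = 6 + \frac{F + \frac{1}{F}}{1 + F}$)
$f{\left(8 \right)} \left(N{\left(0 \right)} + 110\right) = \frac{1 + 6 \cdot 8 + 7 \cdot 8^{2}}{8 \left(1 + 8\right)} \left(0^{2} + 110\right) = \frac{1 + 48 + 7 \cdot 64}{8 \cdot 9} \left(0 + 110\right) = \frac{1}{8} \cdot \frac{1}{9} \left(1 + 48 + 448\right) 110 = \frac{1}{8} \cdot \frac{1}{9} \cdot 497 \cdot 110 = \frac{497}{72} \cdot 110 = \frac{27335}{36}$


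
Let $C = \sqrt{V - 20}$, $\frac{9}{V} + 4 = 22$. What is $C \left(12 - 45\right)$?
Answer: $- \frac{33 i \sqrt{78}}{2} \approx - 145.72 i$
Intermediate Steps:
$V = \frac{1}{2}$ ($V = \frac{9}{-4 + 22} = \frac{9}{18} = 9 \cdot \frac{1}{18} = \frac{1}{2} \approx 0.5$)
$C = \frac{i \sqrt{78}}{2}$ ($C = \sqrt{\frac{1}{2} - 20} = \sqrt{- \frac{39}{2}} = \frac{i \sqrt{78}}{2} \approx 4.4159 i$)
$C \left(12 - 45\right) = \frac{i \sqrt{78}}{2} \left(12 - 45\right) = \frac{i \sqrt{78}}{2} \left(-33\right) = - \frac{33 i \sqrt{78}}{2}$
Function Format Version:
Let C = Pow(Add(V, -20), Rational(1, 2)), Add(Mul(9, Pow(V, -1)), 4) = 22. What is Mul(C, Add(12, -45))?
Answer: Mul(Rational(-33, 2), I, Pow(78, Rational(1, 2))) ≈ Mul(-145.72, I)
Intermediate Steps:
V = Rational(1, 2) (V = Mul(9, Pow(Add(-4, 22), -1)) = Mul(9, Pow(18, -1)) = Mul(9, Rational(1, 18)) = Rational(1, 2) ≈ 0.50000)
C = Mul(Rational(1, 2), I, Pow(78, Rational(1, 2))) (C = Pow(Add(Rational(1, 2), -20), Rational(1, 2)) = Pow(Rational(-39, 2), Rational(1, 2)) = Mul(Rational(1, 2), I, Pow(78, Rational(1, 2))) ≈ Mul(4.4159, I))
Mul(C, Add(12, -45)) = Mul(Mul(Rational(1, 2), I, Pow(78, Rational(1, 2))), Add(12, -45)) = Mul(Mul(Rational(1, 2), I, Pow(78, Rational(1, 2))), -33) = Mul(Rational(-33, 2), I, Pow(78, Rational(1, 2)))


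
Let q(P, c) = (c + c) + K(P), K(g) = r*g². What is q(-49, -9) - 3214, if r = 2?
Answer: 1570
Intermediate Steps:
K(g) = 2*g²
q(P, c) = 2*c + 2*P² (q(P, c) = (c + c) + 2*P² = 2*c + 2*P²)
q(-49, -9) - 3214 = (2*(-9) + 2*(-49)²) - 3214 = (-18 + 2*2401) - 3214 = (-18 + 4802) - 3214 = 4784 - 3214 = 1570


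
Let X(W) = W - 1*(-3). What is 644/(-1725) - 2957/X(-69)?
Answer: 73309/1650 ≈ 44.430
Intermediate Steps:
X(W) = 3 + W (X(W) = W + 3 = 3 + W)
644/(-1725) - 2957/X(-69) = 644/(-1725) - 2957/(3 - 69) = 644*(-1/1725) - 2957/(-66) = -28/75 - 2957*(-1/66) = -28/75 + 2957/66 = 73309/1650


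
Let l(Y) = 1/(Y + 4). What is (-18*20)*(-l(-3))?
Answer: 360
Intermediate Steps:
l(Y) = 1/(4 + Y)
(-18*20)*(-l(-3)) = (-18*20)*(-1/(4 - 3)) = -(-360)/1 = -(-360) = -360*(-1) = 360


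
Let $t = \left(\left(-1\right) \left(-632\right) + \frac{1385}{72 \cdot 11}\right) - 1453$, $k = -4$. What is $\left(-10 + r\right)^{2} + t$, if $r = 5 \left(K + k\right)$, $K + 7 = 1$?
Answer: $\frac{2202353}{792} \approx 2780.8$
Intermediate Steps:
$K = -6$ ($K = -7 + 1 = -6$)
$r = -50$ ($r = 5 \left(-6 - 4\right) = 5 \left(-10\right) = -50$)
$t = - \frac{648847}{792}$ ($t = \left(632 + \frac{1385}{792}\right) - 1453 = \frac{501929}{792} - 1453 = - \frac{648847}{792} \approx -819.25$)
$\left(-10 + r\right)^{2} + t = \left(-10 - 50\right)^{2} - \frac{648847}{792} = \left(-60\right)^{2} - \frac{648847}{792} = 3600 - \frac{648847}{792} = \frac{2202353}{792}$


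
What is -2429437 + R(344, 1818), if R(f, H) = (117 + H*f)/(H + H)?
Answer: -981423047/404 ≈ -2.4293e+6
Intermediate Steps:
R(f, H) = (117 + H*f)/(2*H) (R(f, H) = (117 + H*f)/((2*H)) = (117 + H*f)*(1/(2*H)) = (117 + H*f)/(2*H))
-2429437 + R(344, 1818) = -2429437 + (½)*(117 + 1818*344)/1818 = -2429437 + (½)*(1/1818)*(117 + 625392) = -2429437 + (½)*(1/1818)*625509 = -2429437 + 69501/404 = -981423047/404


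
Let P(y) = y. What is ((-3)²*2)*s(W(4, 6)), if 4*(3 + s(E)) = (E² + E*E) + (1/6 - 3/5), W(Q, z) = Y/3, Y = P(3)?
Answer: -939/20 ≈ -46.950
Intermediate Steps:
Y = 3
W(Q, z) = 1 (W(Q, z) = 3/3 = 3*(⅓) = 1)
s(E) = -373/120 + E²/2 (s(E) = -3 + ((E² + E*E) + (1/6 - 3/5))/4 = -3 + ((E² + E²) + (1*(⅙) - 3*⅕))/4 = -3 + (2*E² + (⅙ - ⅗))/4 = -3 + (2*E² - 13/30)/4 = -3 + (-13/30 + 2*E²)/4 = -3 + (-13/120 + E²/2) = -373/120 + E²/2)
((-3)²*2)*s(W(4, 6)) = ((-3)²*2)*(-373/120 + (½)*1²) = (9*2)*(-373/120 + (½)*1) = 18*(-373/120 + ½) = 18*(-313/120) = -939/20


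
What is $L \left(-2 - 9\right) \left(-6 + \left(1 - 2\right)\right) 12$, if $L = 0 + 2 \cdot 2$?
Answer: $3696$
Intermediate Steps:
$L = 4$ ($L = 0 + 4 = 4$)
$L \left(-2 - 9\right) \left(-6 + \left(1 - 2\right)\right) 12 = 4 \left(-2 - 9\right) \left(-6 + \left(1 - 2\right)\right) 12 = 4 \left(- 11 \left(-6 - 1\right)\right) 12 = 4 \left(\left(-11\right) \left(-7\right)\right) 12 = 4 \cdot 77 \cdot 12 = 308 \cdot 12 = 3696$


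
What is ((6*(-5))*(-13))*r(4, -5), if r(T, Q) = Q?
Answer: -1950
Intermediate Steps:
((6*(-5))*(-13))*r(4, -5) = ((6*(-5))*(-13))*(-5) = -30*(-13)*(-5) = 390*(-5) = -1950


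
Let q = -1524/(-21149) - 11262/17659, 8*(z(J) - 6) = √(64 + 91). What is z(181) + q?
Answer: 2029553424/373470191 + √155/8 ≈ 6.9905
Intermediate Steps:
z(J) = 6 + √155/8 (z(J) = 6 + √(64 + 91)/8 = 6 + √155/8)
q = -211267722/373470191 (q = -1524*(-1/21149) - 11262*1/17659 = 1524/21149 - 11262/17659 = -211267722/373470191 ≈ -0.56569)
z(181) + q = (6 + √155/8) - 211267722/373470191 = 2029553424/373470191 + √155/8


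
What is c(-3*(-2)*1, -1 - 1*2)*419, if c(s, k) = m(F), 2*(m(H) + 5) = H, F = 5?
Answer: -2095/2 ≈ -1047.5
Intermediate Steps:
m(H) = -5 + H/2
c(s, k) = -5/2 (c(s, k) = -5 + (½)*5 = -5 + 5/2 = -5/2)
c(-3*(-2)*1, -1 - 1*2)*419 = -5/2*419 = -2095/2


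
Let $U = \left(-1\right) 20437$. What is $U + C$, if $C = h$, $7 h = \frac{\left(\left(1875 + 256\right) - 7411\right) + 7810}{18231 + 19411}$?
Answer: $- \frac{244773834}{11977} \approx -20437.0$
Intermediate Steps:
$U = -20437$
$h = \frac{115}{11977}$ ($h = \frac{\left(\left(\left(1875 + 256\right) - 7411\right) + 7810\right) \frac{1}{18231 + 19411}}{7} = \frac{\left(\left(2131 - 7411\right) + 7810\right) \frac{1}{37642}}{7} = \frac{\left(-5280 + 7810\right) \frac{1}{37642}}{7} = \frac{2530 \cdot \frac{1}{37642}}{7} = \frac{1}{7} \cdot \frac{115}{1711} = \frac{115}{11977} \approx 0.0096017$)
$C = \frac{115}{11977} \approx 0.0096017$
$U + C = -20437 + \frac{115}{11977} = - \frac{244773834}{11977}$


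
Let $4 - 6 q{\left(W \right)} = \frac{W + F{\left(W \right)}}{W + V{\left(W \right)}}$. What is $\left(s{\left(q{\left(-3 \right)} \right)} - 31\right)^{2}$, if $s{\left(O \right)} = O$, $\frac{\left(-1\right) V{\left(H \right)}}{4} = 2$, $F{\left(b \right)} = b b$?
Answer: $\frac{996004}{1089} \approx 914.6$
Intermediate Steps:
$F{\left(b \right)} = b^{2}$
$V{\left(H \right)} = -8$ ($V{\left(H \right)} = \left(-4\right) 2 = -8$)
$q{\left(W \right)} = \frac{2}{3} - \frac{W + W^{2}}{6 \left(-8 + W\right)}$ ($q{\left(W \right)} = \frac{2}{3} - \frac{\left(W + W^{2}\right) \frac{1}{W - 8}}{6} = \frac{2}{3} - \frac{\left(W + W^{2}\right) \frac{1}{-8 + W}}{6} = \frac{2}{3} - \frac{\frac{1}{-8 + W} \left(W + W^{2}\right)}{6} = \frac{2}{3} - \frac{W + W^{2}}{6 \left(-8 + W\right)}$)
$\left(s{\left(q{\left(-3 \right)} \right)} - 31\right)^{2} = \left(\frac{-32 - \left(-3\right)^{2} + 3 \left(-3\right)}{6 \left(-8 - 3\right)} - 31\right)^{2} = \left(\frac{-32 - 9 - 9}{6 \left(-11\right)} - 31\right)^{2} = \left(\frac{1}{6} \left(- \frac{1}{11}\right) \left(-32 - 9 - 9\right) - 31\right)^{2} = \left(\frac{1}{6} \left(- \frac{1}{11}\right) \left(-50\right) - 31\right)^{2} = \left(\frac{25}{33} - 31\right)^{2} = \left(- \frac{998}{33}\right)^{2} = \frac{996004}{1089}$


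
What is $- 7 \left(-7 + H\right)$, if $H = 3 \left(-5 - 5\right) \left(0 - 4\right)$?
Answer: $-791$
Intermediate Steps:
$H = 120$ ($H = 3 \left(\left(-10\right) \left(-4\right)\right) = 3 \cdot 40 = 120$)
$- 7 \left(-7 + H\right) = - 7 \left(-7 + 120\right) = \left(-7\right) 113 = -791$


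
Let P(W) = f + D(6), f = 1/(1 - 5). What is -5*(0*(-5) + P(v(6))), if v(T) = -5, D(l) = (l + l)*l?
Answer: -1435/4 ≈ -358.75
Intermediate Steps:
D(l) = 2*l² (D(l) = (2*l)*l = 2*l²)
f = -¼ (f = 1/(-4) = -¼ ≈ -0.25000)
P(W) = 287/4 (P(W) = -¼ + 2*6² = -¼ + 2*36 = -¼ + 72 = 287/4)
-5*(0*(-5) + P(v(6))) = -5*(0*(-5) + 287/4) = -5*(0 + 287/4) = -5*287/4 = -1435/4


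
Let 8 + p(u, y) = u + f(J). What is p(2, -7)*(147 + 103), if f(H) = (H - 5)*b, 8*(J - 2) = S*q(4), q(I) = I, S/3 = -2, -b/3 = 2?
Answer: 7500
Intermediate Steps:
b = -6 (b = -3*2 = -6)
S = -6 (S = 3*(-2) = -6)
J = -1 (J = 2 + (-6*4)/8 = 2 + (⅛)*(-24) = 2 - 3 = -1)
f(H) = 30 - 6*H (f(H) = (H - 5)*(-6) = (-5 + H)*(-6) = 30 - 6*H)
p(u, y) = 28 + u (p(u, y) = -8 + (u + (30 - 6*(-1))) = -8 + (u + (30 + 6)) = -8 + (u + 36) = -8 + (36 + u) = 28 + u)
p(2, -7)*(147 + 103) = (28 + 2)*(147 + 103) = 30*250 = 7500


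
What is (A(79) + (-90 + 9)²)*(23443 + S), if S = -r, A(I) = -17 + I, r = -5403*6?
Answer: 369967403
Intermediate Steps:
r = -32418
S = 32418 (S = -1*(-32418) = 32418)
(A(79) + (-90 + 9)²)*(23443 + S) = ((-17 + 79) + (-90 + 9)²)*(23443 + 32418) = (62 + (-81)²)*55861 = (62 + 6561)*55861 = 6623*55861 = 369967403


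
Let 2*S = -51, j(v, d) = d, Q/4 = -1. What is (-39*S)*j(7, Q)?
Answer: -3978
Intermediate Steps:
Q = -4 (Q = 4*(-1) = -4)
S = -51/2 (S = (1/2)*(-51) = -51/2 ≈ -25.500)
(-39*S)*j(7, Q) = -39*(-51/2)*(-4) = (1989/2)*(-4) = -3978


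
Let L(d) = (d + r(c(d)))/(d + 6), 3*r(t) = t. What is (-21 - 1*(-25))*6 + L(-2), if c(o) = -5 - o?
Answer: 93/4 ≈ 23.250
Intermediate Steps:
r(t) = t/3
L(d) = (-5/3 + 2*d/3)/(6 + d) (L(d) = (d + (-5 - d)/3)/(d + 6) = (d + (-5/3 - d/3))/(6 + d) = (-5/3 + 2*d/3)/(6 + d))
(-21 - 1*(-25))*6 + L(-2) = (-21 - 1*(-25))*6 + (-5 + 2*(-2))/(3*(6 - 2)) = (-21 + 25)*6 + (⅓)*(-5 - 4)/4 = 4*6 + (⅓)*(¼)*(-9) = 24 - ¾ = 93/4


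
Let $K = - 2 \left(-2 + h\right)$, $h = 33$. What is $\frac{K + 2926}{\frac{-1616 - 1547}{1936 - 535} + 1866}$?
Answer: $\frac{4012464}{2611103} \approx 1.5367$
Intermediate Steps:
$K = -62$ ($K = - 2 \left(-2 + 33\right) = \left(-2\right) 31 = -62$)
$\frac{K + 2926}{\frac{-1616 - 1547}{1936 - 535} + 1866} = \frac{-62 + 2926}{\frac{-1616 - 1547}{1936 - 535} + 1866} = \frac{2864}{- \frac{3163}{1401} + 1866} = \frac{2864}{\frac{2611103}{1401}} = 2864 \cdot \frac{1401}{2611103} = \frac{4012464}{2611103}$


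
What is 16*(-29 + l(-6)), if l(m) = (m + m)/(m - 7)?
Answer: -5840/13 ≈ -449.23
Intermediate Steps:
l(m) = 2*m/(-7 + m) (l(m) = (2*m)/(-7 + m) = 2*m/(-7 + m))
16*(-29 + l(-6)) = 16*(-29 + 2*(-6)/(-7 - 6)) = 16*(-29 + 2*(-6)/(-13)) = 16*(-29 + 2*(-6)*(-1/13)) = 16*(-29 + 12/13) = 16*(-365/13) = -5840/13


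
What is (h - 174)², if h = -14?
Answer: 35344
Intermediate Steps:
(h - 174)² = (-14 - 174)² = (-188)² = 35344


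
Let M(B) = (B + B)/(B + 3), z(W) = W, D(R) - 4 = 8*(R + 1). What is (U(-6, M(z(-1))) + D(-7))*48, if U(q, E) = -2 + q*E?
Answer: -1920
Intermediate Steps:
D(R) = 12 + 8*R (D(R) = 4 + 8*(R + 1) = 4 + 8*(1 + R) = 4 + (8 + 8*R) = 12 + 8*R)
M(B) = 2*B/(3 + B) (M(B) = (2*B)/(3 + B) = 2*B/(3 + B))
U(q, E) = -2 + E*q
(U(-6, M(z(-1))) + D(-7))*48 = ((-2 + (2*(-1)/(3 - 1))*(-6)) + (12 + 8*(-7)))*48 = ((-2 + (2*(-1)/2)*(-6)) + (12 - 56))*48 = ((-2 + (2*(-1)*(½))*(-6)) - 44)*48 = ((-2 - 1*(-6)) - 44)*48 = ((-2 + 6) - 44)*48 = (4 - 44)*48 = -40*48 = -1920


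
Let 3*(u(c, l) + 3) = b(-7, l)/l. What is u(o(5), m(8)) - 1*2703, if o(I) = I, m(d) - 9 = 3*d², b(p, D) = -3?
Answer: -543907/201 ≈ -2706.0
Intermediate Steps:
m(d) = 9 + 3*d²
u(c, l) = -3 - 1/l (u(c, l) = -3 + (-3/l)/3 = -3 - 1/l)
u(o(5), m(8)) - 1*2703 = (-3 - 1/(9 + 3*8²)) - 1*2703 = (-3 - 1/(9 + 3*64)) - 2703 = (-3 - 1/(9 + 192)) - 2703 = (-3 - 1/201) - 2703 = -604/201 - 2703 = -543907/201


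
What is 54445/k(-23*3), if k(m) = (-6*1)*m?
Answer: 54445/414 ≈ 131.51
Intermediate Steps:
k(m) = -6*m
54445/k(-23*3) = 54445/((-(-138)*3)) = 54445/((-6*(-69))) = 54445/414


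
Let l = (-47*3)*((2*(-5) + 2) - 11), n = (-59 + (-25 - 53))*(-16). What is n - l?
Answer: -487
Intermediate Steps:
n = 2192 (n = (-59 - 78)*(-16) = -137*(-16) = 2192)
l = 2679 (l = -141*((-10 + 2) - 11) = -141*(-8 - 11) = -141*(-19) = 2679)
n - l = 2192 - 1*2679 = 2192 - 2679 = -487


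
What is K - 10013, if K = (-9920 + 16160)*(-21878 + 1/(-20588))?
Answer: -702713390311/5147 ≈ -1.3653e+8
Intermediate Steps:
K = -702661853400/5147 (K = 6240*(-21878 - 1/20588) = 6240*(-450424265/20588) = -702661853400/5147 ≈ -1.3652e+8)
K - 10013 = -702661853400/5147 - 10013 = -702713390311/5147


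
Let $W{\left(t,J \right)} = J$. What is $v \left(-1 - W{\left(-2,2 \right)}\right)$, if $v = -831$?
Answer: $2493$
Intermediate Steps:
$v \left(-1 - W{\left(-2,2 \right)}\right) = - 831 \left(-1 - 2\right) = \left(-831\right) \left(-3\right) = 2493$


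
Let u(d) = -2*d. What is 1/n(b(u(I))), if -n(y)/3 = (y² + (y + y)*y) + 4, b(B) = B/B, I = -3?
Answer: -1/21 ≈ -0.047619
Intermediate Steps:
b(B) = 1
n(y) = -12 - 9*y² (n(y) = -3*((y² + (y + y)*y) + 4) = -3*((y² + (2*y)*y) + 4) = -3*((y² + 2*y²) + 4) = -3*(3*y² + 4) = -3*(4 + 3*y²) = -12 - 9*y²)
1/n(b(u(I))) = 1/(-12 - 9*1²) = 1/(-12 - 9*1) = 1/(-12 - 9) = 1/(-21) = -1/21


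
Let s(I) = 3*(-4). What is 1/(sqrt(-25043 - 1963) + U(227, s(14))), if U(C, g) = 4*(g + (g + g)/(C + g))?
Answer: -53320/32305843 - 46225*I*sqrt(27006)/1356845406 ≈ -0.0016505 - 0.0055986*I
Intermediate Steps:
s(I) = -12
U(C, g) = 4*g + 8*g/(C + g) (U(C, g) = 4*(g + (2*g)/(C + g)) = 4*(g + 2*g/(C + g)) = 4*g + 8*g/(C + g))
1/(sqrt(-25043 - 1963) + U(227, s(14))) = 1/(sqrt(-25043 - 1963) + 4*(-12)*(2 + 227 - 12)/(227 - 12)) = 1/(sqrt(-27006) + 4*(-12)*217/215) = 1/(I*sqrt(27006) + 4*(-12)*(1/215)*217) = 1/(I*sqrt(27006) - 10416/215) = 1/(-10416/215 + I*sqrt(27006))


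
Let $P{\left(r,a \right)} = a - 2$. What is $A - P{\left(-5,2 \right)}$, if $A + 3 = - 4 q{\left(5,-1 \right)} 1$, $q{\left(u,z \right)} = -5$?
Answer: $17$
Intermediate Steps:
$A = 17$ ($A = -3 + \left(-4\right) \left(-5\right) 1 = -3 + 20 \cdot 1 = -3 + 20 = 17$)
$P{\left(r,a \right)} = -2 + a$
$A - P{\left(-5,2 \right)} = 17 - \left(-2 + 2\right) = 17 - 0 = 17 + 0 = 17$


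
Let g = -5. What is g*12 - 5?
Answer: -65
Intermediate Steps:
g*12 - 5 = -5*12 - 5 = -60 - 5 = -65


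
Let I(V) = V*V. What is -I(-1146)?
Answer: -1313316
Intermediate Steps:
I(V) = V²
-I(-1146) = -1*(-1146)² = -1*1313316 = -1313316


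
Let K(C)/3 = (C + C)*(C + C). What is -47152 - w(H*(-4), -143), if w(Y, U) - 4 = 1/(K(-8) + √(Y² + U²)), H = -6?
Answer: -43053429/913 ≈ -47156.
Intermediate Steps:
K(C) = 12*C² (K(C) = 3*((C + C)*(C + C)) = 3*((2*C)*(2*C)) = 3*(4*C²) = 12*C²)
w(Y, U) = 4 + 1/(768 + √(U² + Y²)) (w(Y, U) = 4 + 1/(12*(-8)² + √(Y² + U²)) = 4 + 1/(12*64 + √(U² + Y²)) = 4 + 1/(768 + √(U² + Y²)))
-47152 - w(H*(-4), -143) = -47152 - (3073 + 4*√((-143)² + (-6*(-4))²))/(768 + √((-143)² + (-6*(-4))²)) = -47152 - (3073 + 4*√(20449 + 24²))/(768 + √(20449 + 24²)) = -47152 - (3073 + 4*√(20449 + 576))/(768 + √(20449 + 576)) = -47152 - (3073 + 4*√21025)/(768 + √21025) = -47152 - (3073 + 4*145)/(768 + 145) = -47152 - (3073 + 580)/913 = -47152 - 3653/913 = -43053429/913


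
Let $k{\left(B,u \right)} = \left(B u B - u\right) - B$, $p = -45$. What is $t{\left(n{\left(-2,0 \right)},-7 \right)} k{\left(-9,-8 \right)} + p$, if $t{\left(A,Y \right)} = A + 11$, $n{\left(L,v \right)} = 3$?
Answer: $-8879$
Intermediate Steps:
$k{\left(B,u \right)} = - B - u + u B^{2}$ ($k{\left(B,u \right)} = \left(u B^{2} - u\right) - B = \left(- u + u B^{2}\right) - B = - B - u + u B^{2}$)
$t{\left(A,Y \right)} = 11 + A$
$t{\left(n{\left(-2,0 \right)},-7 \right)} k{\left(-9,-8 \right)} + p = \left(11 + 3\right) \left(\left(-1\right) \left(-9\right) - -8 - 8 \left(-9\right)^{2}\right) - 45 = 14 \left(9 + 8 - 648\right) - 45 = 14 \left(-631\right) - 45 = -8834 - 45 = -8879$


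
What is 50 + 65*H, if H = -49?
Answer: -3135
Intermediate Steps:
50 + 65*H = 50 + 65*(-49) = 50 - 3185 = -3135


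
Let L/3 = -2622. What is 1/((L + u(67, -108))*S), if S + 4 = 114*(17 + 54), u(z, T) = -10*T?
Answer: -1/54898740 ≈ -1.8215e-8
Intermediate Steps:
L = -7866 (L = 3*(-2622) = -7866)
S = 8090 (S = -4 + 114*(17 + 54) = -4 + 114*71 = -4 + 8094 = 8090)
1/((L + u(67, -108))*S) = 1/(-7866 - 10*(-108)*8090) = (1/8090)/(-7866 + 1080) = (1/8090)/(-6786) = -1/6786*1/8090 = -1/54898740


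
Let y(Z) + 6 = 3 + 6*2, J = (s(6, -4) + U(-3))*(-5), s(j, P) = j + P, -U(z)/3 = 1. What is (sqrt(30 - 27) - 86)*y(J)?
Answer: -774 + 9*sqrt(3) ≈ -758.41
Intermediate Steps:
U(z) = -3 (U(z) = -3*1 = -3)
s(j, P) = P + j
J = 5 (J = ((-4 + 6) - 3)*(-5) = (2 - 3)*(-5) = -1*(-5) = 5)
y(Z) = 9 (y(Z) = -6 + (3 + 6*2) = -6 + (3 + 12) = -6 + 15 = 9)
(sqrt(30 - 27) - 86)*y(J) = (sqrt(30 - 27) - 86)*9 = (sqrt(3) - 86)*9 = (-86 + sqrt(3))*9 = -774 + 9*sqrt(3)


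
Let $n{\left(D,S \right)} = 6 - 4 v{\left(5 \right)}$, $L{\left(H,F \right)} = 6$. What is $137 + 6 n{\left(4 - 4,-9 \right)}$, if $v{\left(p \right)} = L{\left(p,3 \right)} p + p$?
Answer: $-667$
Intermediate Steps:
$v{\left(p \right)} = 7 p$ ($v{\left(p \right)} = 6 p + p = 7 p$)
$n{\left(D,S \right)} = -134$ ($n{\left(D,S \right)} = 6 - 4 \cdot 7 \cdot 5 = 6 - 140 = -134$)
$137 + 6 n{\left(4 - 4,-9 \right)} = 137 + 6 \left(-134\right) = 137 - 804 = -667$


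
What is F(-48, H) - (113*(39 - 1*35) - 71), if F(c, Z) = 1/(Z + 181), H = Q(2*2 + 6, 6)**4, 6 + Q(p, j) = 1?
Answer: -307085/806 ≈ -381.00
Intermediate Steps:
Q(p, j) = -5 (Q(p, j) = -6 + 1 = -5)
H = 625 (H = (-5)**4 = 625)
F(c, Z) = 1/(181 + Z)
F(-48, H) - (113*(39 - 1*35) - 71) = 1/(181 + 625) - (113*(39 - 1*35) - 71) = 1/806 - (113*(39 - 35) - 71) = 1/806 - (113*4 - 71) = 1/806 - (452 - 71) = 1/806 - 1*381 = 1/806 - 381 = -307085/806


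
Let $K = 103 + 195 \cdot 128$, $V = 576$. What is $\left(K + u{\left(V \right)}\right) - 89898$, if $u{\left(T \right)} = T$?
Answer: $-64259$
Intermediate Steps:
$K = 25063$ ($K = 103 + 24960 = 25063$)
$\left(K + u{\left(V \right)}\right) - 89898 = \left(25063 + 576\right) - 89898 = 25639 - 89898 = -64259$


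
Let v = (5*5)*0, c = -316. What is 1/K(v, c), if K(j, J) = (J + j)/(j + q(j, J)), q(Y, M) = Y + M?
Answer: 1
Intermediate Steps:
q(Y, M) = M + Y
v = 0 (v = 25*0 = 0)
K(j, J) = (J + j)/(J + 2*j) (K(j, J) = (J + j)/(j + (J + j)) = (J + j)/(J + 2*j))
1/K(v, c) = 1/((-316 + 0)/(-316 + 2*0)) = 1/(-316/(-316 + 0)) = 1/(-316/(-316)) = 1/(-1/316*(-316)) = 1/1 = 1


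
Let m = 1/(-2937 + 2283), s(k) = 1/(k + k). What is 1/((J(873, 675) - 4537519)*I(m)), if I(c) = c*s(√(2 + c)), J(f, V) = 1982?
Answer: 2*√854778/4535537 ≈ 0.00040769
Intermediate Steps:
s(k) = 1/(2*k)
m = -1/654 (m = 1/(-654) = -1/654 ≈ -0.0015291)
I(c) = c/(2*√(2 + c)) (I(c) = c*(1/(2*(√(2 + c)))) = c*(1/(2*√(2 + c))) = c/(2*√(2 + c)))
1/((J(873, 675) - 4537519)*I(m)) = 1/((1982 - 4537519)*(((½)*(-1/654)/√(2 - 1/654)))) = 1/((-4535537)*(((½)*(-1/654)/√(1307/654)))) = -(-2*√854778)/4535537 = -(-2)*√854778/4535537 = 2*√854778/4535537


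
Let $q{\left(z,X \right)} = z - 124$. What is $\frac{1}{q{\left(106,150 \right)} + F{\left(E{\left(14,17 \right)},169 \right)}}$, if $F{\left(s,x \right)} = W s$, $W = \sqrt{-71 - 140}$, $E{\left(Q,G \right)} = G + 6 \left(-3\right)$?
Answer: $\frac{i}{\sqrt{211} - 18 i} \approx -0.033645 + 0.027151 i$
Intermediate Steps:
$q{\left(z,X \right)} = -124 + z$
$E{\left(Q,G \right)} = -18 + G$ ($E{\left(Q,G \right)} = G - 18 = -18 + G$)
$W = i \sqrt{211}$ ($W = \sqrt{-211} = i \sqrt{211} \approx 14.526 i$)
$F{\left(s,x \right)} = i s \sqrt{211}$ ($F{\left(s,x \right)} = i \sqrt{211} s = i s \sqrt{211}$)
$\frac{1}{q{\left(106,150 \right)} + F{\left(E{\left(14,17 \right)},169 \right)}} = \frac{1}{\left(-124 + 106\right) + i \left(-18 + 17\right) \sqrt{211}} = \frac{1}{-18 + i \left(-1\right) \sqrt{211}} = \frac{1}{-18 - i \sqrt{211}}$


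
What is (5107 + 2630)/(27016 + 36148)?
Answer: 7737/63164 ≈ 0.12249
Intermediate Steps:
(5107 + 2630)/(27016 + 36148) = 7737/63164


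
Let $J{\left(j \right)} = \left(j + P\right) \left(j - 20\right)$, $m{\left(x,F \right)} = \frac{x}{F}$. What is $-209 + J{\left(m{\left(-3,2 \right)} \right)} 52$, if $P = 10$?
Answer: $-9712$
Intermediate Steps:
$J{\left(j \right)} = \left(-20 + j\right) \left(10 + j\right)$ ($J{\left(j \right)} = \left(j + 10\right) \left(j - 20\right) = \left(10 + j\right) \left(-20 + j\right) = \left(-20 + j\right) \left(10 + j\right)$)
$-209 + J{\left(m{\left(-3,2 \right)} \right)} 52 = -209 + \left(-200 + \left(- \frac{3}{2}\right)^{2} - 10 \left(- \frac{3}{2}\right)\right) 52 = -209 + \left(-200 + \left(\left(-3\right) \frac{1}{2}\right)^{2} - 10 \left(\left(-3\right) \frac{1}{2}\right)\right) 52 = -209 + \left(-200 + \left(- \frac{3}{2}\right)^{2} - -15\right) 52 = -209 + \left(-200 + \frac{9}{4} + 15\right) 52 = -209 - 9503 = -9712$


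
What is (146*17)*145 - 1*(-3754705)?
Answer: 4114595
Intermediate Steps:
(146*17)*145 - 1*(-3754705) = 2482*145 + 3754705 = 359890 + 3754705 = 4114595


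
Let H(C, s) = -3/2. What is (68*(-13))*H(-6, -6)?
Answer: 1326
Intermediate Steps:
H(C, s) = -3/2 (H(C, s) = -3*½ = -3/2)
(68*(-13))*H(-6, -6) = (68*(-13))*(-3/2) = -884*(-3/2) = 1326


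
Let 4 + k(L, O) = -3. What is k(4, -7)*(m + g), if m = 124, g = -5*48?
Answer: 812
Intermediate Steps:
k(L, O) = -7 (k(L, O) = -4 - 3 = -7)
g = -240
k(4, -7)*(m + g) = -7*(124 - 240) = -7*(-116) = 812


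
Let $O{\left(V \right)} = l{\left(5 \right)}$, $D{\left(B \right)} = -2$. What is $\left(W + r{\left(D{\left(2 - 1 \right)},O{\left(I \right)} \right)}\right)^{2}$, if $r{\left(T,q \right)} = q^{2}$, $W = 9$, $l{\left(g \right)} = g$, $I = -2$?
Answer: $1156$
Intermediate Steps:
$O{\left(V \right)} = 5$
$\left(W + r{\left(D{\left(2 - 1 \right)},O{\left(I \right)} \right)}\right)^{2} = \left(9 + 5^{2}\right)^{2} = \left(9 + 25\right)^{2} = 34^{2} = 1156$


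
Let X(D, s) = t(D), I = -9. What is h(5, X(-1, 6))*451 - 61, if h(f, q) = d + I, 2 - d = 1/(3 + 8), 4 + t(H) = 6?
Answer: -3259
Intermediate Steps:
t(H) = 2 (t(H) = -4 + 6 = 2)
X(D, s) = 2
d = 21/11 (d = 2 - 1/(3 + 8) = 2 - 1/11 = 21/11 ≈ 1.9091)
h(f, q) = -78/11 (h(f, q) = 21/11 - 9 = -78/11)
h(5, X(-1, 6))*451 - 61 = -78/11*451 - 61 = -3198 - 61 = -3259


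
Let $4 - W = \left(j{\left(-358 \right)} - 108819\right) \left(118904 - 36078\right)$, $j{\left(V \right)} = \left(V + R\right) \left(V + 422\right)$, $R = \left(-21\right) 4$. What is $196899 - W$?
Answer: $-11355827487$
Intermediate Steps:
$R = -84$
$j{\left(V \right)} = \left(-84 + V\right) \left(422 + V\right)$ ($j{\left(V \right)} = \left(V - 84\right) \left(V + 422\right) = \left(-84 + V\right) \left(422 + V\right)$)
$W = 11356024386$ ($W = 4 - \left(\left(-35448 + \left(-358\right)^{2} + 338 \left(-358\right)\right) - 108819\right) \left(118904 - 36078\right) = 4 - \left(\left(-35448 + 128164 - 121004\right) - 108819\right) 82826 = 4 - \left(-28288 - 108819\right) 82826 = 4 - \left(-137107\right) 82826 = 4 - -11356024382 = 4 + 11356024382 = 11356024386$)
$196899 - W = 196899 - 11356024386 = -11355827487$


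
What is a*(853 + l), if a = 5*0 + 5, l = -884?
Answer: -155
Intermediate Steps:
a = 5 (a = 0 + 5 = 5)
a*(853 + l) = 5*(853 - 884) = 5*(-31) = -155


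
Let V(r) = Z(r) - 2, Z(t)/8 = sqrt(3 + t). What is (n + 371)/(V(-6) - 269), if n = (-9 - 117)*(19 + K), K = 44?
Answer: 292951/10519 + 8648*I*sqrt(3)/10519 ≈ 27.85 + 1.424*I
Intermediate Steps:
n = -7938 (n = (-9 - 117)*(19 + 44) = -126*63 = -7938)
Z(t) = 8*sqrt(3 + t)
V(r) = -2 + 8*sqrt(3 + r) (V(r) = 8*sqrt(3 + r) - 2 = -2 + 8*sqrt(3 + r))
(n + 371)/(V(-6) - 269) = (-7938 + 371)/((-2 + 8*sqrt(3 - 6)) - 269) = -7567/((-2 + 8*sqrt(-3)) - 269) = -7567/((-2 + 8*(I*sqrt(3))) - 269) = -7567/((-2 + 8*I*sqrt(3)) - 269) = -7567/(-271 + 8*I*sqrt(3))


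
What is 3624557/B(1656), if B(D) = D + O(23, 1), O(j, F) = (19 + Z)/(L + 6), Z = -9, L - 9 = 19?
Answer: 1665337/761 ≈ 2188.4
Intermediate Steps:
L = 28 (L = 9 + 19 = 28)
O(j, F) = 5/17 (O(j, F) = (19 - 9)/(28 + 6) = 10/34 = 10*(1/34) = 5/17)
B(D) = 5/17 + D (B(D) = D + 5/17 = 5/17 + D)
3624557/B(1656) = 3624557/(5/17 + 1656) = 3624557/(28157/17) = 3624557*(17/28157) = 1665337/761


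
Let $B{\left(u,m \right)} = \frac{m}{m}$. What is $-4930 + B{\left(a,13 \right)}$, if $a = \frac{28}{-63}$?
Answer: $-4929$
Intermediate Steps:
$a = - \frac{4}{9}$ ($a = 28 \left(- \frac{1}{63}\right) = - \frac{4}{9} \approx -0.44444$)
$B{\left(u,m \right)} = 1$
$-4930 + B{\left(a,13 \right)} = -4930 + 1 = -4929$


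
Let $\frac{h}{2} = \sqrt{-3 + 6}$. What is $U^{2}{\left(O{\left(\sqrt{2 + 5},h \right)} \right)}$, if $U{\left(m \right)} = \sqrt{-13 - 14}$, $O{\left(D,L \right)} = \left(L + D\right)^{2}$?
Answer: $-27$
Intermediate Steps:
$h = 2 \sqrt{3}$ ($h = 2 \sqrt{-3 + 6} = 2 \sqrt{3} \approx 3.4641$)
$O{\left(D,L \right)} = \left(D + L\right)^{2}$
$U{\left(m \right)} = 3 i \sqrt{3}$ ($U{\left(m \right)} = \sqrt{-27} = 3 i \sqrt{3}$)
$U^{2}{\left(O{\left(\sqrt{2 + 5},h \right)} \right)} = \left(3 i \sqrt{3}\right)^{2} = -27$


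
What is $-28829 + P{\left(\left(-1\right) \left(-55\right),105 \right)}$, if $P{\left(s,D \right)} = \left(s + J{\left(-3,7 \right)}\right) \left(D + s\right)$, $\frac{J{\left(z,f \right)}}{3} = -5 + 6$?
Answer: $-19549$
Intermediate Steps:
$J{\left(z,f \right)} = 3$ ($J{\left(z,f \right)} = 3 \left(-5 + 6\right) = 3 \cdot 1 = 3$)
$P{\left(s,D \right)} = \left(3 + s\right) \left(D + s\right)$ ($P{\left(s,D \right)} = \left(s + 3\right) \left(D + s\right) = \left(3 + s\right) \left(D + s\right)$)
$-28829 + P{\left(\left(-1\right) \left(-55\right),105 \right)} = -28829 + \left(\left(\left(-1\right) \left(-55\right)\right)^{2} + 3 \cdot 105 + 3 \left(\left(-1\right) \left(-55\right)\right) + 105 \left(\left(-1\right) \left(-55\right)\right)\right) = -28829 + \left(55^{2} + 315 + 3 \cdot 55 + 105 \cdot 55\right) = -28829 + \left(3025 + 315 + 165 + 5775\right) = -28829 + 9280 = -19549$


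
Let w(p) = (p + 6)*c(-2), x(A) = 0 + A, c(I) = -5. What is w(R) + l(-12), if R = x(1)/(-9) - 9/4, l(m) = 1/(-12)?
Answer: -329/18 ≈ -18.278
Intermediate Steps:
x(A) = A
l(m) = -1/12
R = -85/36 (R = 1/(-9) - 9/4 = 1*(-⅑) - 9*¼ = -⅑ - 9/4 = -85/36 ≈ -2.3611)
w(p) = -30 - 5*p (w(p) = (p + 6)*(-5) = (6 + p)*(-5) = -30 - 5*p)
w(R) + l(-12) = (-30 - 5*(-85/36)) - 1/12 = (-30 + 425/36) - 1/12 = -655/36 - 1/12 = -329/18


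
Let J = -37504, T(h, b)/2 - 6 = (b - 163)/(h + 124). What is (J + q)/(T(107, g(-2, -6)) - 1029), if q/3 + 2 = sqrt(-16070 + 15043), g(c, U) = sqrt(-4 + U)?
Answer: 291203220990/7906282007 + 198*sqrt(10270)/7906282007 - 23290047*I*sqrt(1027)/7906282007 + 2475660*I*sqrt(10)/7906282007 ≈ 36.832 - 0.093412*I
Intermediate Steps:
T(h, b) = 12 + 2*(-163 + b)/(124 + h) (T(h, b) = 12 + 2*((b - 163)/(h + 124)) = 12 + 2*((-163 + b)/(124 + h)) = 12 + 2*(-163 + b)/(124 + h))
q = -6 + 3*I*sqrt(1027) (q = -6 + 3*sqrt(-16070 + 15043) = -6 + 3*sqrt(-1027) = -6 + 3*(I*sqrt(1027)) = -6 + 3*I*sqrt(1027) ≈ -6.0 + 96.141*I)
(J + q)/(T(107, g(-2, -6)) - 1029) = (-37504 + (-6 + 3*I*sqrt(1027)))/(2*(581 + sqrt(-4 - 6) + 6*107)/(124 + 107) - 1029) = (-37510 + 3*I*sqrt(1027))/(2*(581 + sqrt(-10) + 642)/231 - 1029) = (-37510 + 3*I*sqrt(1027))/(2*(1/231)*(581 + I*sqrt(10) + 642) - 1029) = (-37510 + 3*I*sqrt(1027))/(2*(1/231)*(1223 + I*sqrt(10)) - 1029) = (-37510 + 3*I*sqrt(1027))/((2446/231 + 2*I*sqrt(10)/231) - 1029) = (-37510 + 3*I*sqrt(1027))/(-235253/231 + 2*I*sqrt(10)/231)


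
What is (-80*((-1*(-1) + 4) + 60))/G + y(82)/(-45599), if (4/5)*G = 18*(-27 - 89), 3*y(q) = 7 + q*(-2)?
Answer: 23725139/11901339 ≈ 1.9935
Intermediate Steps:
y(q) = 7/3 - 2*q/3 (y(q) = (7 + q*(-2))/3 = (7 - 2*q)/3 = 7/3 - 2*q/3)
G = -2610 (G = 5*(18*(-27 - 89))/4 = 5*(18*(-116))/4 = (5/4)*(-2088) = -2610)
(-80*((-1*(-1) + 4) + 60))/G + y(82)/(-45599) = -80*((-1*(-1) + 4) + 60)/(-2610) + (7/3 - ⅔*82)/(-45599) = -80*((1 + 4) + 60)*(-1/2610) + (7/3 - 164/3)*(-1/45599) = -80*(5 + 60)*(-1/2610) - 157/3*(-1/45599) = -80*65*(-1/2610) + 157/136797 = -5200*(-1/2610) + 157/136797 = 520/261 + 157/136797 = 23725139/11901339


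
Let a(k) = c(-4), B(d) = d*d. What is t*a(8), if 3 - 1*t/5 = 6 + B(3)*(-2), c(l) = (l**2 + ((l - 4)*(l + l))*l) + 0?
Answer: -18000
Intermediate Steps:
B(d) = d**2
c(l) = l**2 + 2*l**2*(-4 + l) (c(l) = (l**2 + ((-4 + l)*(2*l))*l) + 0 = (l**2 + (2*l*(-4 + l))*l) + 0 = (l**2 + 2*l**2*(-4 + l)) + 0 = l**2 + 2*l**2*(-4 + l))
a(k) = -240 (a(k) = (-4)**2*(-7 + 2*(-4)) = 16*(-7 - 8) = 16*(-15) = -240)
t = 75 (t = 15 - 5*(6 + 3**2*(-2)) = 15 - 5*(6 + 9*(-2)) = 15 - 5*(6 - 18) = 15 - 5*(-12) = 15 + 60 = 75)
t*a(8) = 75*(-240) = -18000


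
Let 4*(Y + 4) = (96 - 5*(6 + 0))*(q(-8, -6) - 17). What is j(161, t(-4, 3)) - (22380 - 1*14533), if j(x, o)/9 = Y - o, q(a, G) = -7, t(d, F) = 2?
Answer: -11465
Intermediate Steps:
Y = -400 (Y = -4 + ((96 - 5*(6 + 0))*(-7 - 17))/4 = -4 + ((96 - 5*6)*(-24))/4 = -4 + ((96 - 30)*(-24))/4 = -4 + (66*(-24))/4 = -4 + (¼)*(-1584) = -4 - 396 = -400)
j(x, o) = -3600 - 9*o (j(x, o) = 9*(-400 - o) = -3600 - 9*o)
j(161, t(-4, 3)) - (22380 - 1*14533) = (-3600 - 9*2) - (22380 - 1*14533) = (-3600 - 18) - (22380 - 14533) = -3618 - 1*7847 = -3618 - 7847 = -11465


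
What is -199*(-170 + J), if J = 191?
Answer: -4179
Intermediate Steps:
-199*(-170 + J) = -199*(-170 + 191) = -199*21 = -4179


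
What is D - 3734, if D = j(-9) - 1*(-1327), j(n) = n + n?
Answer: -2425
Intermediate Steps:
j(n) = 2*n
D = 1309 (D = 2*(-9) - 1*(-1327) = -18 + 1327 = 1309)
D - 3734 = 1309 - 3734 = -2425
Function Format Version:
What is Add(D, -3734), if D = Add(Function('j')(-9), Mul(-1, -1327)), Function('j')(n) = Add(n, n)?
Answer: -2425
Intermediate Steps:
Function('j')(n) = Mul(2, n)
D = 1309 (D = Add(Mul(2, -9), Mul(-1, -1327)) = Add(-18, 1327) = 1309)
Add(D, -3734) = Add(1309, -3734) = -2425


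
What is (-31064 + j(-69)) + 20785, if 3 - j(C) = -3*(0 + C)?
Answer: -10483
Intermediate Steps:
j(C) = 3 + 3*C (j(C) = 3 - (-3)*(0 + C) = 3 - (-3)*C = 3 + 3*C)
(-31064 + j(-69)) + 20785 = (-31064 + (3 + 3*(-69))) + 20785 = (-31064 + (3 - 207)) + 20785 = (-31064 - 204) + 20785 = -31268 + 20785 = -10483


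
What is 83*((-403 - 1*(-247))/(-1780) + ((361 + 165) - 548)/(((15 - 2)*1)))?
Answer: -770489/5785 ≈ -133.19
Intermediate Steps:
83*((-403 - 1*(-247))/(-1780) + ((361 + 165) - 548)/(((15 - 2)*1))) = 83*((-403 + 247)*(-1/1780) + (526 - 548)/((13*1))) = 83*(-156*(-1/1780) - 22/13) = 83*(39/445 - 22*1/13) = 83*(39/445 - 22/13) = 83*(-9283/5785) = -770489/5785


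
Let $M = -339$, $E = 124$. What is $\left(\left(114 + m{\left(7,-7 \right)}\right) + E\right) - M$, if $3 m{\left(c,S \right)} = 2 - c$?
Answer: $\frac{1726}{3} \approx 575.33$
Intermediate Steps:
$m{\left(c,S \right)} = \frac{2}{3} - \frac{c}{3}$ ($m{\left(c,S \right)} = \frac{2 - c}{3} = \frac{2}{3} - \frac{c}{3}$)
$\left(\left(114 + m{\left(7,-7 \right)}\right) + E\right) - M = \left(\left(114 + \left(\frac{2}{3} - \frac{7}{3}\right)\right) + 124\right) - -339 = \left(\left(114 + \left(\frac{2}{3} - \frac{7}{3}\right)\right) + 124\right) + 339 = \left(\left(114 - \frac{5}{3}\right) + 124\right) + 339 = \left(\frac{337}{3} + 124\right) + 339 = \frac{709}{3} + 339 = \frac{1726}{3}$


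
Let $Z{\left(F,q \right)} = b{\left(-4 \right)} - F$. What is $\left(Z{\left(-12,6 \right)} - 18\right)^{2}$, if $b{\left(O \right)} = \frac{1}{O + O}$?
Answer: $\frac{2401}{64} \approx 37.516$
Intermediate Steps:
$b{\left(O \right)} = \frac{1}{2 O}$
$Z{\left(F,q \right)} = - \frac{1}{8} - F$ ($Z{\left(F,q \right)} = \frac{1}{2 \left(-4\right)} - F = \frac{1}{2} \left(- \frac{1}{4}\right) - F = - \frac{1}{8} - F$)
$\left(Z{\left(-12,6 \right)} - 18\right)^{2} = \left(\left(- \frac{1}{8} - -12\right) - 18\right)^{2} = \left(\left(- \frac{1}{8} + 12\right) - 18\right)^{2} = \left(\frac{95}{8} - 18\right)^{2} = \left(- \frac{49}{8}\right)^{2} = \frac{2401}{64}$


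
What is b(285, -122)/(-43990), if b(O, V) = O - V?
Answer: -407/43990 ≈ -0.0092521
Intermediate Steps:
b(285, -122)/(-43990) = (285 - 1*(-122))/(-43990) = (285 + 122)*(-1/43990) = 407*(-1/43990) = -407/43990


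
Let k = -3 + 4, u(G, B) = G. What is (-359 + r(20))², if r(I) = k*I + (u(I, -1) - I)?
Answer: 114921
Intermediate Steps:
k = 1
r(I) = I (r(I) = 1*I + (I - I) = I + 0 = I)
(-359 + r(20))² = (-359 + 20)² = (-339)² = 114921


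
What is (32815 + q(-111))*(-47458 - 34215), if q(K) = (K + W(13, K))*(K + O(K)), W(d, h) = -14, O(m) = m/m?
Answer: -3803103245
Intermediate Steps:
O(m) = 1
q(K) = (1 + K)*(-14 + K) (q(K) = (K - 14)*(K + 1) = (-14 + K)*(1 + K) = (1 + K)*(-14 + K))
(32815 + q(-111))*(-47458 - 34215) = (32815 + (-14 + (-111)² - 13*(-111)))*(-47458 - 34215) = (32815 + (-14 + 12321 + 1443))*(-81673) = (32815 + 13750)*(-81673) = 46565*(-81673) = -3803103245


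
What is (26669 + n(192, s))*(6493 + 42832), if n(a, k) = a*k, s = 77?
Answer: 2044669225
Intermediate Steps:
(26669 + n(192, s))*(6493 + 42832) = (26669 + 192*77)*(6493 + 42832) = (26669 + 14784)*49325 = 41453*49325 = 2044669225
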